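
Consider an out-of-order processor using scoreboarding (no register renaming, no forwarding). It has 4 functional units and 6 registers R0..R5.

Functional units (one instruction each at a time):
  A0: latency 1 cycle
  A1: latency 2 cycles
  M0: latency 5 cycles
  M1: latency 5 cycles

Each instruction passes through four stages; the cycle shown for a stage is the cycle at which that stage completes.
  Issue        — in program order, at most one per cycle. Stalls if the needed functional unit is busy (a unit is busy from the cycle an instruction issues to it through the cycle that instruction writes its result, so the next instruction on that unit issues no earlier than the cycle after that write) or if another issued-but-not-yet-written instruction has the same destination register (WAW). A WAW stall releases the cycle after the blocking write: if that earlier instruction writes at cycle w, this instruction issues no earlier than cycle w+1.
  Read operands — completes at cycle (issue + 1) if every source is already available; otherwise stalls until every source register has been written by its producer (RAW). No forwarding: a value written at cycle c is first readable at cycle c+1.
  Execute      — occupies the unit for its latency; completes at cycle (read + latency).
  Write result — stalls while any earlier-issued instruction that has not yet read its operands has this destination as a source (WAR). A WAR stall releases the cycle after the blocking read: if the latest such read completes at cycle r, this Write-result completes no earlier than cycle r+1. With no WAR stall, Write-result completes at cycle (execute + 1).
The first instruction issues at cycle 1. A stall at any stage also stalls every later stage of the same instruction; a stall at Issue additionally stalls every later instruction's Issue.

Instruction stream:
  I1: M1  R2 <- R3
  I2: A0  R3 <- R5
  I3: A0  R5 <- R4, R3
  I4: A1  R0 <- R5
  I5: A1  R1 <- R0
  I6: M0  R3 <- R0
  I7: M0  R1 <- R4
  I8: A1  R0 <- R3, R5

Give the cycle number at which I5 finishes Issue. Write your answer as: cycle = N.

cycle = 14

cycle 1: issue I1 (M1)
cycle 2: I1 read-ops | issue I2 (A0)
cycle 3: I2 read-ops
cycle 4: I2 finished on A0
cycle 5: I2→R3
cycle 6: issue I3 (A0)
cycle 7: I1 finished on M1 | I3 read-ops | issue I4 (A1)
cycle 8: I1→R2 | I3 finished on A0
cycle 9: I3→R5
cycle 10: I4 read-ops
cycle 12: I4 finished on A1
cycle 13: I4→R0
cycle 14: issue I5 (A1)
cycle 15: I5 read-ops | issue I6 (M0)
cycle 16: I6 read-ops
cycle 17: I5 finished on A1
cycle 18: I5→R1
cycle 21: I6 finished on M0
cycle 22: I6→R3
cycle 23: issue I7 (M0)
cycle 24: I7 read-ops | issue I8 (A1)
cycle 25: I8 read-ops
cycle 27: I8 finished on A1
cycle 28: I8→R0
cycle 29: I7 finished on M0
cycle 30: I7→R1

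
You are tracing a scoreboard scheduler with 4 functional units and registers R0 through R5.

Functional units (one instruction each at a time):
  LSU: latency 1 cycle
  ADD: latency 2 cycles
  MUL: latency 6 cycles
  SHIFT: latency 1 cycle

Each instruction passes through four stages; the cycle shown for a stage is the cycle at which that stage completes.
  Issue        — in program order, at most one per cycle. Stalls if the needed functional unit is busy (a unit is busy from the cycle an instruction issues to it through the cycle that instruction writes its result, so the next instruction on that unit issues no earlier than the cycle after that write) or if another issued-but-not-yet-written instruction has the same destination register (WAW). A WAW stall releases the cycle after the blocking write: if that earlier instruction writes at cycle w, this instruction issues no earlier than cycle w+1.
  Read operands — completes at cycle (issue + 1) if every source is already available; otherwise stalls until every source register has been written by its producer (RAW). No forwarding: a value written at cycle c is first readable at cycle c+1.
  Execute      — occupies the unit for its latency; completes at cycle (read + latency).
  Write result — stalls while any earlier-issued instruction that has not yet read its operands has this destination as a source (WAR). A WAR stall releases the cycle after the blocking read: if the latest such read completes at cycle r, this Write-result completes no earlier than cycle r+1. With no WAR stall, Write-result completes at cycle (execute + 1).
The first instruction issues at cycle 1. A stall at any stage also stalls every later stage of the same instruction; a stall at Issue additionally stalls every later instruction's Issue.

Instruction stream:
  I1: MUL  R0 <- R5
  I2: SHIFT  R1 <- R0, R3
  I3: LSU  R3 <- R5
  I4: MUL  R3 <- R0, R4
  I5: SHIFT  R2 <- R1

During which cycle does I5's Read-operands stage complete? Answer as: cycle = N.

c1: issue I1 (MUL)
c2: I1 read-ops, issue I2 (SHIFT)
c3: issue I3 (LSU)
c4: I3 read-ops
c5: I3 finished on LSU
c8: I1 finished on MUL
c9: I1→R0
c10: I2 read-ops
c11: I2 finished on SHIFT, I3→R3
c12: I2→R1, issue I4 (MUL)
c13: I4 read-ops, issue I5 (SHIFT)
c14: I5 read-ops
c15: I5 finished on SHIFT
c16: I5→R2
c19: I4 finished on MUL
c20: I4→R3

cycle = 14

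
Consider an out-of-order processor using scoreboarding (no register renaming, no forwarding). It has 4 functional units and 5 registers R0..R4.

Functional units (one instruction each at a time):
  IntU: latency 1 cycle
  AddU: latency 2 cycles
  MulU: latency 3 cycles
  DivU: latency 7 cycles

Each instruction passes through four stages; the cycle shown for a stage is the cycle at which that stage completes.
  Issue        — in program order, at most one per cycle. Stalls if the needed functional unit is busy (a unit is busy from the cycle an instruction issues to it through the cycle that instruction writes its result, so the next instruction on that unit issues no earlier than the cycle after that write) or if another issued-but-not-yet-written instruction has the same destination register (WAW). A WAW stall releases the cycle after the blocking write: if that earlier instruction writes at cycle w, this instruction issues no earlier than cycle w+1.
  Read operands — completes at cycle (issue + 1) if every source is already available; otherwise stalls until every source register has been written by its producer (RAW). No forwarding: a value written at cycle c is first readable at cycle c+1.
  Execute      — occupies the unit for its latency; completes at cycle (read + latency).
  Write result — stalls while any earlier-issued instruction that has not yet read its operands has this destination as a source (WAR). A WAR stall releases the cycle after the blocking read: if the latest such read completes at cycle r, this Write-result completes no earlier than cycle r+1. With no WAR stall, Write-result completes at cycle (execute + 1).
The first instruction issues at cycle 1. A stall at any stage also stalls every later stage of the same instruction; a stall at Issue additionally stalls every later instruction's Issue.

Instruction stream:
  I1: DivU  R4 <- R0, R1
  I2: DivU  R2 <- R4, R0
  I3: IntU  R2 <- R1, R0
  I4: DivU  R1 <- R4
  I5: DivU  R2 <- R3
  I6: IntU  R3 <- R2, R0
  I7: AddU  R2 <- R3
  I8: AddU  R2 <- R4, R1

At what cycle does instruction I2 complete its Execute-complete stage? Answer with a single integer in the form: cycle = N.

I1: IS=1 RO=2 EX=9 WR=10
I2: IS=11 RO=12 EX=19 WR=20  [struct: DivU busy until I1 writes@10]
I3: IS=21 RO=22 EX=23 WR=24  [WAW R2: wait I2 write@20]
I4: IS=22 RO=23 EX=30 WR=31
I5: IS=32 RO=33 EX=40 WR=41  [struct: DivU busy until I4 writes@31]
I6: IS=33 RO=42 EX=43 WR=44  [RAW R2: wait I5 write@41]
I7: IS=42 RO=45 EX=47 WR=48  [WAW R2: wait I5 write@41; RAW R3: wait I6 write@44]
I8: IS=49 RO=50 EX=52 WR=53  [struct: AddU busy until I7 writes@48]

cycle = 19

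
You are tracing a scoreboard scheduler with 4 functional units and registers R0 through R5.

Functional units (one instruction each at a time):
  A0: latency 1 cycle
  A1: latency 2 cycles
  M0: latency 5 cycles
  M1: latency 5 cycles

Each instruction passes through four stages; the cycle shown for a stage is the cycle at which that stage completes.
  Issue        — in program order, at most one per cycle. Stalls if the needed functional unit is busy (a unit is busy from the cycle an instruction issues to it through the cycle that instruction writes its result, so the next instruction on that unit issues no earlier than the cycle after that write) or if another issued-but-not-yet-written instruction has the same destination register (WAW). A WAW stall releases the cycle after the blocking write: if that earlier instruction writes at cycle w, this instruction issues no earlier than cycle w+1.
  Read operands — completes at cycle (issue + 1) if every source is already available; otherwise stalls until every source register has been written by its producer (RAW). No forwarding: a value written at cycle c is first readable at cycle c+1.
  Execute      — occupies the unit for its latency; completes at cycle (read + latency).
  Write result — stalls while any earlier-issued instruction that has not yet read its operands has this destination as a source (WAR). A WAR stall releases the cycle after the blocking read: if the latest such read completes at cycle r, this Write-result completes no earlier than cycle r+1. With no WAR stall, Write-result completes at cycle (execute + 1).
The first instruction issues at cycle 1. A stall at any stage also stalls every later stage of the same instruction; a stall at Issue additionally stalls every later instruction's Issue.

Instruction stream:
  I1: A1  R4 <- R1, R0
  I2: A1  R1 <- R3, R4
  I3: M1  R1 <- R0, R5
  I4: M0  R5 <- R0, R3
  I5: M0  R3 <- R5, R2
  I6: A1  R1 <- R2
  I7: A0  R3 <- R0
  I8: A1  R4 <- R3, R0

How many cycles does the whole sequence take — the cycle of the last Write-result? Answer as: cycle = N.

cycle = 35

1) issue 1, read 2, done 4, write 5
2) issue 6, read 7, done 9, write 10  <struct: A1 busy until I1 writes@5>
3) issue 11, read 12, done 17, write 18  <WAW R1: wait I2 write@10>
4) issue 12, read 13, done 18, write 19
5) issue 20, read 21, done 26, write 27  <struct: M0 busy until I4 writes@19>
6) issue 21, read 22, done 24, write 25
7) issue 28, read 29, done 30, write 31  <WAW R3: wait I5 write@27>
8) issue 29, read 32, done 34, write 35  <RAW R3: wait I7 write@31>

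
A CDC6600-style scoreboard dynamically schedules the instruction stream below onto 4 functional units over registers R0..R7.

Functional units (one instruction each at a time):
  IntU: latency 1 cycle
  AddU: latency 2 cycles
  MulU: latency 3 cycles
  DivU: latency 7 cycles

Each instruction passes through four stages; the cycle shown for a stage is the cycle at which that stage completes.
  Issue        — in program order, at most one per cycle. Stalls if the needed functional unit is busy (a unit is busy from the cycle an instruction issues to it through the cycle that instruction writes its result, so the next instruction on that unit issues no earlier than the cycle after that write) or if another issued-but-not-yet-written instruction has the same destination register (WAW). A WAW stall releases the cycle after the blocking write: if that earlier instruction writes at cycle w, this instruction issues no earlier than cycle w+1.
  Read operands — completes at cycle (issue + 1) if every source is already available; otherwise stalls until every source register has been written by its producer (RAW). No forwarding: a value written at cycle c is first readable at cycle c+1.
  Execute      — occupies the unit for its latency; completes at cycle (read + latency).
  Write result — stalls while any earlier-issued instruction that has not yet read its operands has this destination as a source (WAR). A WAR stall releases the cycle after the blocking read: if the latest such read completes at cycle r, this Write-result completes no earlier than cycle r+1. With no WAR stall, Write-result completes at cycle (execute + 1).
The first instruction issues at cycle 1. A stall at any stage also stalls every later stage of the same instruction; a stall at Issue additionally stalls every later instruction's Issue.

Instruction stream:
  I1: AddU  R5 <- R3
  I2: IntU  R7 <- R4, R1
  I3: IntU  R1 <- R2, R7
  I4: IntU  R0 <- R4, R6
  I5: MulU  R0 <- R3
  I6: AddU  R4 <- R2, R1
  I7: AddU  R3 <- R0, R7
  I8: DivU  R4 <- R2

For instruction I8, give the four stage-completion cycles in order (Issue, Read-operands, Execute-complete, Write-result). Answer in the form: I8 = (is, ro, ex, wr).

[I1] 1/2/4/5
[I2] 2/3/4/5
[I3] 6/7/8/9  (struct: IntU busy until I2 writes@5)
[I4] 10/11/12/13  (struct: IntU busy until I3 writes@9)
[I5] 14/15/18/19  (WAW R0: wait I4 write@13)
[I6] 15/16/18/19
[I7] 20/21/23/24  (struct: AddU busy until I6 writes@19)
[I8] 21/22/29/30

I8 = (21, 22, 29, 30)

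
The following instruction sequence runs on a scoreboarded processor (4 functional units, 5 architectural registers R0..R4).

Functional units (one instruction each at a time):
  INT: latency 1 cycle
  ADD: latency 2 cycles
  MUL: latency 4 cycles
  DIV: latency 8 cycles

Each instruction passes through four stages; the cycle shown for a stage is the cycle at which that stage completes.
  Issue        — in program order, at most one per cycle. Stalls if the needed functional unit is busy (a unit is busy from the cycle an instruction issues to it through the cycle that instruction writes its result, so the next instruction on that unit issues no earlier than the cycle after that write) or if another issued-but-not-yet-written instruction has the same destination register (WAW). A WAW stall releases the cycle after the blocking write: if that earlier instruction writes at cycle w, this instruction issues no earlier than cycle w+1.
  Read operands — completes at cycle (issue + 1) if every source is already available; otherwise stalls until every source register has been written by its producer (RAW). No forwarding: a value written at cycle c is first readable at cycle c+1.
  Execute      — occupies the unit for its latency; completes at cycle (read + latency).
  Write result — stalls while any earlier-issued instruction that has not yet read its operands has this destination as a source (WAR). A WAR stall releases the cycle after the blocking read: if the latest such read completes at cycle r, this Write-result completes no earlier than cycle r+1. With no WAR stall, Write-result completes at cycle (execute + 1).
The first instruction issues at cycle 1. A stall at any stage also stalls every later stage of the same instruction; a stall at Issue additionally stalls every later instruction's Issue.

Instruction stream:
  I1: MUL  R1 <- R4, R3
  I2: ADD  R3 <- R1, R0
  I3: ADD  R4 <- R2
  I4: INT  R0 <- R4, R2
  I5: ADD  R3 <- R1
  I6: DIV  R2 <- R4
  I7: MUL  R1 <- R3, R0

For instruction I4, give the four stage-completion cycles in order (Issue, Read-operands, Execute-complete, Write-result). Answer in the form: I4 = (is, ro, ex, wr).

I1 -> (1, 2, 6, 7)
I2 -> (2, 8, 10, 11)  // RAW R1: wait I1 write@7
I3 -> (12, 13, 15, 16)  // struct: ADD busy until I2 writes@11
I4 -> (13, 17, 18, 19)  // RAW R4: wait I3 write@16
I5 -> (17, 18, 20, 21)  // struct: ADD busy until I3 writes@16
I6 -> (18, 19, 27, 28)
I7 -> (19, 22, 26, 27)  // RAW R3: wait I5 write@21

I4 = (13, 17, 18, 19)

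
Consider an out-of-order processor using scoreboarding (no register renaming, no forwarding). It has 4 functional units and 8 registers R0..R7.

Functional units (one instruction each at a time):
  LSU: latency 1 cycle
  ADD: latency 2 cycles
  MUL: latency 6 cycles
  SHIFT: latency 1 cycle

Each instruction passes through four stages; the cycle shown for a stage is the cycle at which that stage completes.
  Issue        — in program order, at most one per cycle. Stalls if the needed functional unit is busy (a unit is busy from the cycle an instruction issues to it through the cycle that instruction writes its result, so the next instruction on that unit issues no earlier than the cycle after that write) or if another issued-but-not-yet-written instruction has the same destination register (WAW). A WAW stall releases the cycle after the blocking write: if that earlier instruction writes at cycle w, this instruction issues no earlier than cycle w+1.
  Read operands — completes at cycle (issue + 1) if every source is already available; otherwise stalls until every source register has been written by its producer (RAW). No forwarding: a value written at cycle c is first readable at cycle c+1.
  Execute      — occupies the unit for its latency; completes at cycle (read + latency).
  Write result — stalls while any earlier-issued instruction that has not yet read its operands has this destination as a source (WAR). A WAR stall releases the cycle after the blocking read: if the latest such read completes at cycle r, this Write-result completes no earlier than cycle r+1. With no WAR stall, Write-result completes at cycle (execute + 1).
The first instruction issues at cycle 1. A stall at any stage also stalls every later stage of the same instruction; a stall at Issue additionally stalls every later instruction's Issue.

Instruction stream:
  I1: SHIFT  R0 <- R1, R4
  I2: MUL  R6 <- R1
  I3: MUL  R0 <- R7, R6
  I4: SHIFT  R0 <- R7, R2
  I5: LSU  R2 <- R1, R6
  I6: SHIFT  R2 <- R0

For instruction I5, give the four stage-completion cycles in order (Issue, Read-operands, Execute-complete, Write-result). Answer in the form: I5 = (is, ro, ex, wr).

I5 = (21, 22, 23, 24)

c1: I1→SHIFT
c2: I1 RO, I2→MUL
c3: I1 EX, I2 RO
c4: I1 WR R0
c9: I2 EX
c10: I2 WR R6
c11: I3→MUL
c12: I3 RO
c18: I3 EX
c19: I3 WR R0
c20: I4→SHIFT
c21: I4 RO, I5→LSU
c22: I4 EX, I5 RO
c23: I4 WR R0, I5 EX
c24: I5 WR R2
c25: I6→SHIFT
c26: I6 RO
c27: I6 EX
c28: I6 WR R2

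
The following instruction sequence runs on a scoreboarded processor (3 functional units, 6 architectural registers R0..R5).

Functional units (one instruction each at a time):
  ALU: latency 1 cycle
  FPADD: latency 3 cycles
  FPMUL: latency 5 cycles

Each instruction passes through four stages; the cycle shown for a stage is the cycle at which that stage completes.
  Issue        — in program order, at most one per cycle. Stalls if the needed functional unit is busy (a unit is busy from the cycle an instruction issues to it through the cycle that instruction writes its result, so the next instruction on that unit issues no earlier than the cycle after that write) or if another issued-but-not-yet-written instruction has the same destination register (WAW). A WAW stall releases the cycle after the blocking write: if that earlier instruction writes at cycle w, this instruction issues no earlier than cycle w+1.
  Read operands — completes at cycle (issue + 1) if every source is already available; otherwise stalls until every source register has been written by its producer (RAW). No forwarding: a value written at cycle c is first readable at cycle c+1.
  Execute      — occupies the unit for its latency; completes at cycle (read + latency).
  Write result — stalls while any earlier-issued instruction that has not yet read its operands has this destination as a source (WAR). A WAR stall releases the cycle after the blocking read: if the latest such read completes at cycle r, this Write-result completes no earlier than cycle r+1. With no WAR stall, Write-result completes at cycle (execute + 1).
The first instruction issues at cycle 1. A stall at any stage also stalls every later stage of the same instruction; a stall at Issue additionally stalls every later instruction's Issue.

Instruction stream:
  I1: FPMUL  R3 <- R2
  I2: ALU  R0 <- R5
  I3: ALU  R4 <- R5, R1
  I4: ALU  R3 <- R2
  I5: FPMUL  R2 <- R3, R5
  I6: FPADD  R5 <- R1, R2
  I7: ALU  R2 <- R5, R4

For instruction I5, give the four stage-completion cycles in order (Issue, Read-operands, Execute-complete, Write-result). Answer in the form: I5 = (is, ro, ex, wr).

c1: I1→FPMUL
c2: I1 RO, I2→ALU
c3: I2 RO
c4: I2 EX
c5: I2 WR R0
c6: I3→ALU
c7: I1 EX, I3 RO
c8: I1 WR R3, I3 EX
c9: I3 WR R4
c10: I4→ALU
c11: I4 RO, I5→FPMUL
c12: I4 EX, I6→FPADD
c13: I4 WR R3
c14: I5 RO
c19: I5 EX
c20: I5 WR R2
c21: I6 RO, I7→ALU
c24: I6 EX
c25: I6 WR R5
c26: I7 RO
c27: I7 EX
c28: I7 WR R2

I5 = (11, 14, 19, 20)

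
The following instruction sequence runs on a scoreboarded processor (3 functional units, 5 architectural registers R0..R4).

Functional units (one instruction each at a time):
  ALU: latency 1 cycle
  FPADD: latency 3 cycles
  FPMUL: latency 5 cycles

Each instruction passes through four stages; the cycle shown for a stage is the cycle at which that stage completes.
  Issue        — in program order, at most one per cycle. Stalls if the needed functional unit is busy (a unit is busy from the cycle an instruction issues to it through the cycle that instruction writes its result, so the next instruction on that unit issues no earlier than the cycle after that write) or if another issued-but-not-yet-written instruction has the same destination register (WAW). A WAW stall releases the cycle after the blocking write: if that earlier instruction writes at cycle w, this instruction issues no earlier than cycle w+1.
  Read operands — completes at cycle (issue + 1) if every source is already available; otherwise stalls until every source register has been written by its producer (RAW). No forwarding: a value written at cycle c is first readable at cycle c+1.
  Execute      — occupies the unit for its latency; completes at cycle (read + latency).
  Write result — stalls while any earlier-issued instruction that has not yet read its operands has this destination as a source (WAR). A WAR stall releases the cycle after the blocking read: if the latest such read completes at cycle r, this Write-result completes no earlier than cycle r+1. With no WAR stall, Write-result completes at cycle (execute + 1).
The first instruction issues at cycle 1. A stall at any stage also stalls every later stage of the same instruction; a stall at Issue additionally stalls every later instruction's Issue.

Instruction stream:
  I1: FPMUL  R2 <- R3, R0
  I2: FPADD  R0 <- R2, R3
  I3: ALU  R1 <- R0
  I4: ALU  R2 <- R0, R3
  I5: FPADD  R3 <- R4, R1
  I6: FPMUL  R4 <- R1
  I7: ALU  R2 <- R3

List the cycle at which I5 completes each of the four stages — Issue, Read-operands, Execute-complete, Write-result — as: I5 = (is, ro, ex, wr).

I5 = (18, 19, 22, 23)

[I1] 1/2/7/8
[I2] 2/9/12/13  (RAW R2: wait I1 write@8)
[I3] 3/14/15/16  (RAW R0: wait I2 write@13)
[I4] 17/18/19/20  (struct: ALU busy until I3 writes@16)
[I5] 18/19/22/23
[I6] 19/20/25/26
[I7] 21/24/25/26  (struct: ALU busy until I4 writes@20; RAW R3: wait I5 write@23)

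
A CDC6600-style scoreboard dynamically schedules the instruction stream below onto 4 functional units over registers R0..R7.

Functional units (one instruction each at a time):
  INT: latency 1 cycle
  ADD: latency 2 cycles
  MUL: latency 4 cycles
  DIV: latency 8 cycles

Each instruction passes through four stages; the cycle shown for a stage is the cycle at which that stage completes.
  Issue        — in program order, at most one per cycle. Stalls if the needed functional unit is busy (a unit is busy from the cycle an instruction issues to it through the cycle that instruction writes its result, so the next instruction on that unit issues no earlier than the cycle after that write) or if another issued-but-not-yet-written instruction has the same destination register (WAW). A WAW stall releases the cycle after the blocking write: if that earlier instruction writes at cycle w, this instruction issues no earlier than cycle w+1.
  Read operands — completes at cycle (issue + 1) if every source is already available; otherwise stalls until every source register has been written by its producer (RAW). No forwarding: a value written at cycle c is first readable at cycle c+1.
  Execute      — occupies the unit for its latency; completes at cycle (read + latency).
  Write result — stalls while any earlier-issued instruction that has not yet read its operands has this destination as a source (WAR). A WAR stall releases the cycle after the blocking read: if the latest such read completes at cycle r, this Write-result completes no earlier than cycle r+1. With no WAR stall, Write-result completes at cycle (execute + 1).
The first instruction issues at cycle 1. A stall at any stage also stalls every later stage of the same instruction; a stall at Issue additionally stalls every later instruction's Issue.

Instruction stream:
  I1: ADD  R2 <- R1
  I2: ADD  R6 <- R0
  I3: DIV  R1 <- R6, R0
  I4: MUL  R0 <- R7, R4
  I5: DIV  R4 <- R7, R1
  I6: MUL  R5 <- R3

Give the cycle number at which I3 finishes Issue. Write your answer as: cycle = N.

cycle = 7

I1 -> (1, 2, 4, 5)
I2 -> (6, 7, 9, 10)  // struct: ADD busy until I1 writes@5
I3 -> (7, 11, 19, 20)  // RAW R6: wait I2 write@10
I4 -> (8, 9, 13, 14)
I5 -> (21, 22, 30, 31)  // struct: DIV busy until I3 writes@20
I6 -> (22, 23, 27, 28)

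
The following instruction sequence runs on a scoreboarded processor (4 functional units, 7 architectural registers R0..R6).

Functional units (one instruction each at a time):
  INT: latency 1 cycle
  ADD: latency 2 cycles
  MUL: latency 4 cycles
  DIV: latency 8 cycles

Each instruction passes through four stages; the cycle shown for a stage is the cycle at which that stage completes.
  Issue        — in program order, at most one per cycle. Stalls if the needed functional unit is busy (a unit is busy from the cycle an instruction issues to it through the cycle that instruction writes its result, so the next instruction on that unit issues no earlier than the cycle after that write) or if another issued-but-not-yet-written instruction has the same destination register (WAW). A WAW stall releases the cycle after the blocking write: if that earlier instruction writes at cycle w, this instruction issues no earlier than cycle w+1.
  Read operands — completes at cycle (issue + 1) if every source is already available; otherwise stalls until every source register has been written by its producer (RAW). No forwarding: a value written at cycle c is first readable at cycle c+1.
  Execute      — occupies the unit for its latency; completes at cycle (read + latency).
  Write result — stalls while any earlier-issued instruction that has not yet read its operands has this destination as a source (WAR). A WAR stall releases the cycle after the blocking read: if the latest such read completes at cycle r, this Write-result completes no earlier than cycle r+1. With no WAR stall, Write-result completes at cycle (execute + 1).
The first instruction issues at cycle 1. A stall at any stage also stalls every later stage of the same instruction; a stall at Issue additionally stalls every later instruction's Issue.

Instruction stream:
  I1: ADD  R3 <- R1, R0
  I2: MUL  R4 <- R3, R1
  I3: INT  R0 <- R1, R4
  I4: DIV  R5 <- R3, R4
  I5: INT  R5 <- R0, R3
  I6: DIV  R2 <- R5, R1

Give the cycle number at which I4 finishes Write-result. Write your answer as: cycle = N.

c1: I1 dispatched to ADD
c2: I1 operands ready · I2 dispatched to MUL
c3: I3 dispatched to INT
c4: I1 complete · I4 dispatched to DIV
c5: R3←I1
c6: I2 operands ready
c10: I2 complete
c11: R4←I2
c12: I3 operands ready · I4 operands ready
c13: I3 complete
c14: R0←I3
c20: I4 complete
c21: R5←I4
c22: I5 dispatched to INT
c23: I5 operands ready · I6 dispatched to DIV
c24: I5 complete
c25: R5←I5
c26: I6 operands ready
c34: I6 complete
c35: R2←I6

cycle = 21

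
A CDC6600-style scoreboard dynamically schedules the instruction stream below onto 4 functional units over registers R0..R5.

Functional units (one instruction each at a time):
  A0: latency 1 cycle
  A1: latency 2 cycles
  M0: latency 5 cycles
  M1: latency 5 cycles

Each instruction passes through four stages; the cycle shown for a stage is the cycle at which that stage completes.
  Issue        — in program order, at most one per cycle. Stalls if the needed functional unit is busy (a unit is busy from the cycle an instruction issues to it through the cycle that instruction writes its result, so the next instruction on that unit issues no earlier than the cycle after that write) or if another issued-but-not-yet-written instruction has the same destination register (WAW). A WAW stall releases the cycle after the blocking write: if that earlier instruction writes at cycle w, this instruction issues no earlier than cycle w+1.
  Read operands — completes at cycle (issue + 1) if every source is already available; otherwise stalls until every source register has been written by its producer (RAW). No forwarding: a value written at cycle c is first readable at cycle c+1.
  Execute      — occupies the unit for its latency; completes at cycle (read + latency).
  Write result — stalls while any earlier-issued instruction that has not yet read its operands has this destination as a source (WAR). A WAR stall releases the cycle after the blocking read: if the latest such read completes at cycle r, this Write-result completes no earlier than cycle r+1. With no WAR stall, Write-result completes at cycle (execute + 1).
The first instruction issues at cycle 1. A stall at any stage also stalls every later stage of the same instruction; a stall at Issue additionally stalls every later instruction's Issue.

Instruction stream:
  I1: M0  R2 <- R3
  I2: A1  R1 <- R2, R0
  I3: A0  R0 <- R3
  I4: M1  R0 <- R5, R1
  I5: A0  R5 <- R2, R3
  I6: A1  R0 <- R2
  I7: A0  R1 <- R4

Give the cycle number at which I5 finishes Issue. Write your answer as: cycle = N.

c1: I1 issues→M0
c2: I1 reads; I2 issues→A1
c3: I3 issues→A0
c4: I3 reads
c5: I3 exec-done
c7: I1 exec-done
c8: I1 writes R2
c9: I2 reads
c10: I3 writes R0
c11: I2 exec-done; I4 issues→M1
c12: I2 writes R1; I5 issues→A0
c13: I4 reads; I5 reads
c14: I5 exec-done
c15: I5 writes R5
c18: I4 exec-done
c19: I4 writes R0
c20: I6 issues→A1
c21: I6 reads; I7 issues→A0
c22: I7 reads
c23: I6 exec-done; I7 exec-done
c24: I6 writes R0; I7 writes R1

cycle = 12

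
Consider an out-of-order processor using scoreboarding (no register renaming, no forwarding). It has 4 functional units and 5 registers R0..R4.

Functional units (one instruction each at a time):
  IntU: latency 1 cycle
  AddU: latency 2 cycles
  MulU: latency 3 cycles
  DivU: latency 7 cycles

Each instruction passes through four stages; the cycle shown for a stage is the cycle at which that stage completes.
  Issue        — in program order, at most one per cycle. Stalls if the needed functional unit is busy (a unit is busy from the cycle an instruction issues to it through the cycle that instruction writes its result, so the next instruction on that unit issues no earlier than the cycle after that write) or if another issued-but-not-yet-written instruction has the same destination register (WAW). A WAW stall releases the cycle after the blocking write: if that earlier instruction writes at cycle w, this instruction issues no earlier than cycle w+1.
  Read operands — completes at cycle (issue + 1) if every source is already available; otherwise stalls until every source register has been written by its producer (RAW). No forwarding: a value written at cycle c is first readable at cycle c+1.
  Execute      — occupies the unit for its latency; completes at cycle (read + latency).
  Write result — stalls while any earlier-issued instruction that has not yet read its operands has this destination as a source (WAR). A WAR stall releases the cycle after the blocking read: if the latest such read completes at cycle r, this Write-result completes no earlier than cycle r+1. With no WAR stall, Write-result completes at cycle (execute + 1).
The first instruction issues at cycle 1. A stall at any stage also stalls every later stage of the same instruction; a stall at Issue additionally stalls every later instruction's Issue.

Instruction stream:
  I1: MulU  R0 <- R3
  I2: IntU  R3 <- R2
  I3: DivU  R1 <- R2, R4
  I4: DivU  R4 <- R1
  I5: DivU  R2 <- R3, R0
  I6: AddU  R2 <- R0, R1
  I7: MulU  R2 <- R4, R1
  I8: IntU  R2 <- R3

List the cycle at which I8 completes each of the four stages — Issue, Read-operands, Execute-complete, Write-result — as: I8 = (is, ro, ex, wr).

I1 -> (1, 2, 5, 6)
I2 -> (2, 3, 4, 5)
I3 -> (3, 4, 11, 12)
I4 -> (13, 14, 21, 22)  // struct: DivU busy until I3 writes@12
I5 -> (23, 24, 31, 32)  // struct: DivU busy until I4 writes@22
I6 -> (33, 34, 36, 37)  // WAW R2: wait I5 write@32
I7 -> (38, 39, 42, 43)  // WAW R2: wait I6 write@37
I8 -> (44, 45, 46, 47)  // WAW R2: wait I7 write@43

I8 = (44, 45, 46, 47)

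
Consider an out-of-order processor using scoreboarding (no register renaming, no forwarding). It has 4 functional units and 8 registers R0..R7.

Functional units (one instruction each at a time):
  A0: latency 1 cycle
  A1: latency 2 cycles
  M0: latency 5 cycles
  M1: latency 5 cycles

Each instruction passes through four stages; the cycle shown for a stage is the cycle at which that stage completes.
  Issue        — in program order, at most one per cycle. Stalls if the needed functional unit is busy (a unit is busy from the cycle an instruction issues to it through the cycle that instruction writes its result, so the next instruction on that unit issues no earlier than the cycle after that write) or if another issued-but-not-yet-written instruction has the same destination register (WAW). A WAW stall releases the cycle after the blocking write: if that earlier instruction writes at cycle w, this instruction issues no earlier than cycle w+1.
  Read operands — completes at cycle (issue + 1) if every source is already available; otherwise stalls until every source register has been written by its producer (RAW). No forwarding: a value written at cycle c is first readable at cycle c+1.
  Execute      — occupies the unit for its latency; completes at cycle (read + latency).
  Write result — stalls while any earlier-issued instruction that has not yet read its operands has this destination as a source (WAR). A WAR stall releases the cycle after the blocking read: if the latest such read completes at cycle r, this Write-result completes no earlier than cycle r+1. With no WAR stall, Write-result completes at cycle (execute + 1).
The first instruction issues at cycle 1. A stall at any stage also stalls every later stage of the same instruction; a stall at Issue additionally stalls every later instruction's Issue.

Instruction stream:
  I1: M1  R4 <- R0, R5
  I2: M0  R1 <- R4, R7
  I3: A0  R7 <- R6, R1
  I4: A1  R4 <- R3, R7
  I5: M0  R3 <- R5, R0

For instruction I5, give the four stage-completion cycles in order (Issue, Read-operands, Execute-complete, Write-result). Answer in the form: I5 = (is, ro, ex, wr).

I5 = (16, 17, 22, 23)

cycle 1: issue I1 (M1)
cycle 2: I1 read-ops; issue I2 (M0)
cycle 3: issue I3 (A0)
cycle 7: I1 finished on M1
cycle 8: I1→R4
cycle 9: I2 read-ops; issue I4 (A1)
cycle 14: I2 finished on M0
cycle 15: I2→R1
cycle 16: I3 read-ops; issue I5 (M0)
cycle 17: I3 finished on A0; I5 read-ops
cycle 18: I3→R7
cycle 19: I4 read-ops
cycle 21: I4 finished on A1
cycle 22: I4→R4; I5 finished on M0
cycle 23: I5→R3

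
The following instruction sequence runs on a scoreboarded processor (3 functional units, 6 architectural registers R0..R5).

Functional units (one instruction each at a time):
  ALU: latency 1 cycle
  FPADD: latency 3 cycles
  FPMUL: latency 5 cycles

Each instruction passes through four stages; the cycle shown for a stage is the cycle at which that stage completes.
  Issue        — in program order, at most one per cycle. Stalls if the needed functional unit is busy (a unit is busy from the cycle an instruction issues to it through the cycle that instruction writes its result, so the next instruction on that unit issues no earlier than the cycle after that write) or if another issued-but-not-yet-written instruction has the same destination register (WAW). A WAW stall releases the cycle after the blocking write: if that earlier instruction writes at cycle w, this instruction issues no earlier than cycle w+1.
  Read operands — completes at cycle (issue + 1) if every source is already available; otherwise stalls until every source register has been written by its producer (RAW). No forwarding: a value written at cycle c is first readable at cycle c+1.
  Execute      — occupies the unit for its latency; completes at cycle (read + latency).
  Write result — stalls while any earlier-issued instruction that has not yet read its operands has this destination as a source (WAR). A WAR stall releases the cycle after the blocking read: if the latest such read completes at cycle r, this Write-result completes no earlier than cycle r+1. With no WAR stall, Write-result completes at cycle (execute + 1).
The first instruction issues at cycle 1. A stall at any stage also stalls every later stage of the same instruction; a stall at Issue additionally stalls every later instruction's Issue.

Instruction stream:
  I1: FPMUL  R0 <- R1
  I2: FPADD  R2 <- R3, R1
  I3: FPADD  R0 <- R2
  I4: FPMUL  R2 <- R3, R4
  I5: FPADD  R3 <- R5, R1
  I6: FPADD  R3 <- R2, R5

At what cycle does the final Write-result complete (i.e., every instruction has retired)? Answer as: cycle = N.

c1: I1 dispatched to FPMUL
c2: I1 operands ready, I2 dispatched to FPADD
c3: I2 operands ready
c6: I2 complete
c7: I1 complete, R2←I2
c8: R0←I1
c9: I3 dispatched to FPADD
c10: I3 operands ready, I4 dispatched to FPMUL
c11: I4 operands ready
c13: I3 complete
c14: R0←I3
c15: I5 dispatched to FPADD
c16: I4 complete, I5 operands ready
c17: R2←I4
c19: I5 complete
c20: R3←I5
c21: I6 dispatched to FPADD
c22: I6 operands ready
c25: I6 complete
c26: R3←I6

cycle = 26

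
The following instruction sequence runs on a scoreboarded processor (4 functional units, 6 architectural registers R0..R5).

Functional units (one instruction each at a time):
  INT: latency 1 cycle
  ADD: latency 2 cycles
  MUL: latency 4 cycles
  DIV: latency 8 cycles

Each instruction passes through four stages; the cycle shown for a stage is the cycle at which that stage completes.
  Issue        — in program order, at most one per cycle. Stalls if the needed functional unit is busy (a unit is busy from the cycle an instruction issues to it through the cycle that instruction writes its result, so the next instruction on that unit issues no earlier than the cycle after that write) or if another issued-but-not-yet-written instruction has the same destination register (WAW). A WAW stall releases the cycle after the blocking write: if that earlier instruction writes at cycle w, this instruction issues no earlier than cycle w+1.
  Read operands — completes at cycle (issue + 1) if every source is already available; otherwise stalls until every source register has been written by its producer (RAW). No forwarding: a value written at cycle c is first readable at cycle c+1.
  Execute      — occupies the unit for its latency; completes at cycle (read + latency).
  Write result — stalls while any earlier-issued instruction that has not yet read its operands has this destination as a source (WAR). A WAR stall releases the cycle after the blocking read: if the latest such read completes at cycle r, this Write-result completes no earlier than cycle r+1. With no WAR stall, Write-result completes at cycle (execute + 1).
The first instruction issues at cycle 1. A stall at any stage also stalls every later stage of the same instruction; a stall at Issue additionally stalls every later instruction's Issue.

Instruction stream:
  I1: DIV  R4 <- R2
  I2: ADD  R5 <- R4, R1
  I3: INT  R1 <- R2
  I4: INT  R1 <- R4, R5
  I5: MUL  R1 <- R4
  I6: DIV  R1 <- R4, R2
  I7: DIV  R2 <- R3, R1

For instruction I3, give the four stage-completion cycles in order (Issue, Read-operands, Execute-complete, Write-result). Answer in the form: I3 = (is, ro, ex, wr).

t=1  I1 dispatched to DIV
t=2  I1 operands ready | I2 dispatched to ADD
t=3  I3 dispatched to INT
t=4  I3 operands ready
t=5  I3 complete
t=10  I1 complete
t=11  R4←I1
t=12  I2 operands ready
t=13  R1←I3
t=14  I2 complete | I4 dispatched to INT
t=15  R5←I2
t=16  I4 operands ready
t=17  I4 complete
t=18  R1←I4
t=19  I5 dispatched to MUL
t=20  I5 operands ready
t=24  I5 complete
t=25  R1←I5
t=26  I6 dispatched to DIV
t=27  I6 operands ready
t=35  I6 complete
t=36  R1←I6
t=37  I7 dispatched to DIV
t=38  I7 operands ready
t=46  I7 complete
t=47  R2←I7

I3 = (3, 4, 5, 13)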